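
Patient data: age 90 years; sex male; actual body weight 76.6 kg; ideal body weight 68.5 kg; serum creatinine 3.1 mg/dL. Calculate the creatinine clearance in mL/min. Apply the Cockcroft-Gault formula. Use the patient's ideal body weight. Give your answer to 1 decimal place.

15.3 mL/min

CrCl = (140 − 90) × 68.5 / (72 × 3.1) = 3425.0 / 223.20 ≈ 15.3 mL/min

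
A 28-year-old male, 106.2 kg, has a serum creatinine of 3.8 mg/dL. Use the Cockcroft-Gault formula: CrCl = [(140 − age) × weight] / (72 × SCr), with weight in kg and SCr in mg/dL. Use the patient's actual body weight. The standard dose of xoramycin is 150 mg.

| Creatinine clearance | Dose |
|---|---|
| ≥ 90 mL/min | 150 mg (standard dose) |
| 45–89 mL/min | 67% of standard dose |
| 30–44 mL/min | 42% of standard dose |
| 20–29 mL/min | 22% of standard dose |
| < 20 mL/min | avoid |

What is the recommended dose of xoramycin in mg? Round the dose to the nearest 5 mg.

65 mg

CrCl = (140 − 28) × 106.2 / (72 × 3.8) = 11894.4 / 273.60 ≈ 43.5 mL/min
CrCl ≈ 43 mL/min → bracket 30–44 mL/min.
42% of 150 mg = 63 mg → 65 mg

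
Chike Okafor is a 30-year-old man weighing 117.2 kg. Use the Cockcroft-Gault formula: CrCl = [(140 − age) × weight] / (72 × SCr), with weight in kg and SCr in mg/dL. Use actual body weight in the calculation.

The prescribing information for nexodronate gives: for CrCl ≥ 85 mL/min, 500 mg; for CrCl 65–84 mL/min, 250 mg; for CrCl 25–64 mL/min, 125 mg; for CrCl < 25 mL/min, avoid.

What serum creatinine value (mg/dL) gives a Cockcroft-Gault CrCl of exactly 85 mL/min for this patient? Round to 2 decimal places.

Standard dose requires CrCl ≥ 85 mL/min.
Set (140 − 30) × 117.2 / (72 × SCr) = 85
SCr = (140 − 30) × 117.2 / (72 × 85) = 2.107 mg/dL

2.11 mg/dL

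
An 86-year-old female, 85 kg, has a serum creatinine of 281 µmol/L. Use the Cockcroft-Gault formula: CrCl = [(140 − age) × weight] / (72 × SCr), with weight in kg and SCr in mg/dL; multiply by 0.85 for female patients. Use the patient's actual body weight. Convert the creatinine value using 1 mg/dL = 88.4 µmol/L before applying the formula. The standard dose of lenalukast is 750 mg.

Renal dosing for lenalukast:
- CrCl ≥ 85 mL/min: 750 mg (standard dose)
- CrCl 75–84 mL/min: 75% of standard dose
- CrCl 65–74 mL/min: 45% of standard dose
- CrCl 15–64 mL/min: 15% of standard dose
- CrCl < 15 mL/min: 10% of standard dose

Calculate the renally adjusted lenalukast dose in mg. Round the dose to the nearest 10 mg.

110 mg

SCr = 281 / 88.4 = 3.179 mg/dL
CrCl = (140 − 86) × 85 / (72 × 3.179) × 0.85 = 4590.0 / 228.89 × 0.85 ≈ 17.0 mL/min
CrCl ≈ 17 mL/min → bracket 15–64 mL/min.
15% of 750 mg = 112.5 mg → 110 mg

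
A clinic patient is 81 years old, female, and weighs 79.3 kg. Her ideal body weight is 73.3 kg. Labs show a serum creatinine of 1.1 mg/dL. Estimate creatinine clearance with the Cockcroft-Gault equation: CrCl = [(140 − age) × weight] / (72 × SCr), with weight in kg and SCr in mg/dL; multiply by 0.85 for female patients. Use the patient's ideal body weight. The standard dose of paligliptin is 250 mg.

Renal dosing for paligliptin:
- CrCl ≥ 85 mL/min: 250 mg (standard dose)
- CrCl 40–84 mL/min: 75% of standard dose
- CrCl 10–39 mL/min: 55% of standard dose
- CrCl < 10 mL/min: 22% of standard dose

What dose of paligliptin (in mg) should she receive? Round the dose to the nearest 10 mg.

190 mg

CrCl = (140 − 81) × 73.3 / (72 × 1.1) × 0.85 = 4324.7 / 79.20 × 0.85 ≈ 46.4 mL/min
CrCl ≈ 46 mL/min → bracket 40–84 mL/min.
75% of 250 mg = 187.5 mg → 190 mg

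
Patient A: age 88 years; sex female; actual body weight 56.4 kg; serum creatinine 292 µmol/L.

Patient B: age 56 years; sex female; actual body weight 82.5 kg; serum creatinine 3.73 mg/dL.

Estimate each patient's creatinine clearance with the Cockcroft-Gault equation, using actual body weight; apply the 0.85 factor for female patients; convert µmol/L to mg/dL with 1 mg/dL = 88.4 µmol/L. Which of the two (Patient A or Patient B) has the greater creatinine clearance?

Patient B

Patient A: SCr = 292 / 88.4 = 3.303 mg/dL
Patient A: CrCl = (140 − 88) × 56.4 / (72 × 3.303) × 0.85 = 2932.8 / 237.82 × 0.85 ≈ 10.5 mL/min
Patient B: CrCl = (140 − 56) × 82.5 / (72 × 3.73) × 0.85 = 6930.0 / 268.56 × 0.85 ≈ 21.9 mL/min
10.5 vs 21.9 mL/min → Patient B is higher.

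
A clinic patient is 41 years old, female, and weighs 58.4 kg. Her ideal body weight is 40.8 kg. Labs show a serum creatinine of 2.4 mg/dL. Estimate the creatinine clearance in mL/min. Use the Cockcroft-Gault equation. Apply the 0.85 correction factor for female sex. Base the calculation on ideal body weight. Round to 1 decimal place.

CrCl = (140 − 41) × 40.8 / (72 × 2.4) × 0.85 = 4039.2 / 172.80 × 0.85 ≈ 19.9 mL/min

19.9 mL/min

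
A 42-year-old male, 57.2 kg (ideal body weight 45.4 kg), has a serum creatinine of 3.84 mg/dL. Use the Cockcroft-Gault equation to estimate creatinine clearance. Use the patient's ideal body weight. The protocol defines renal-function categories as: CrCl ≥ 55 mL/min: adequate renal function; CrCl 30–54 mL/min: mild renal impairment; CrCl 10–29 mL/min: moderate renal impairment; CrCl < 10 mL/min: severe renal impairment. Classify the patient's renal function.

CrCl = (140 − 42) × 45.4 / (72 × 3.84) = 4449.2 / 276.48 ≈ 16.1 mL/min
16 mL/min falls in the 'moderate renal impairment' range.

moderate renal impairment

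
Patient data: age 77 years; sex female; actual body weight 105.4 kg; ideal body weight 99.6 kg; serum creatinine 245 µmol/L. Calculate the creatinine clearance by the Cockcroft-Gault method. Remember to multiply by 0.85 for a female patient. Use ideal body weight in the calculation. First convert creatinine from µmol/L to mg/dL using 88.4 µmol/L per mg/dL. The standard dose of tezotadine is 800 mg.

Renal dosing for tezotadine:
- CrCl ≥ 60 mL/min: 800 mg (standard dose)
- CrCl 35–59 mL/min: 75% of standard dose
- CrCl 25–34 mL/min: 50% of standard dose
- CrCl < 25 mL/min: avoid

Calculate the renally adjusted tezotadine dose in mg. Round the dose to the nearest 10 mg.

SCr = 245 / 88.4 = 2.771 mg/dL
CrCl = (140 − 77) × 99.6 / (72 × 2.771) × 0.85 = 6274.8 / 199.51 × 0.85 ≈ 26.7 mL/min
CrCl ≈ 27 mL/min → bracket 25–34 mL/min.
50% of 800 mg = 400 mg

400 mg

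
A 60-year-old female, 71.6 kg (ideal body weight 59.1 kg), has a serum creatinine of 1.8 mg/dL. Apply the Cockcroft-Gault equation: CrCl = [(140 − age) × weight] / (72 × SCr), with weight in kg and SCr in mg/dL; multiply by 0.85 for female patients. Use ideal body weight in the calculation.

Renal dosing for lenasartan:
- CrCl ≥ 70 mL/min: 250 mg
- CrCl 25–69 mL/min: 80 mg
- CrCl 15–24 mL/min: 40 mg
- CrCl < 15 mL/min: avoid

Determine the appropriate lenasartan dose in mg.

80 mg

CrCl = (140 − 60) × 59.1 / (72 × 1.8) × 0.85 = 4728.0 / 129.60 × 0.85 ≈ 31.0 mL/min
CrCl ≈ 31 mL/min → bracket 25–69 mL/min.
Dose for this bracket: 80 mg.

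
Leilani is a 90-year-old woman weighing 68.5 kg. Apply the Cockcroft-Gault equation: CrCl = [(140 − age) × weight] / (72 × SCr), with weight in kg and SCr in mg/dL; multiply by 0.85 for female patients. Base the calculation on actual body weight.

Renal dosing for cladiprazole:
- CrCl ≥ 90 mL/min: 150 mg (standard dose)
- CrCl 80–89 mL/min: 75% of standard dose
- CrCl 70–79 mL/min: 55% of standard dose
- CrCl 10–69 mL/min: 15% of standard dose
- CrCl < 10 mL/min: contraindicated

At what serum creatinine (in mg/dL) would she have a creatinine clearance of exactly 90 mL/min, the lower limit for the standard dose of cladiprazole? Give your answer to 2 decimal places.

Standard dose requires CrCl ≥ 90 mL/min.
Set (140 − 90) × 68.5 × 0.85 / (72 × SCr) = 90
SCr = (140 − 90) × 68.5 × 0.85 / (72 × 90) = 0.449 mg/dL

0.45 mg/dL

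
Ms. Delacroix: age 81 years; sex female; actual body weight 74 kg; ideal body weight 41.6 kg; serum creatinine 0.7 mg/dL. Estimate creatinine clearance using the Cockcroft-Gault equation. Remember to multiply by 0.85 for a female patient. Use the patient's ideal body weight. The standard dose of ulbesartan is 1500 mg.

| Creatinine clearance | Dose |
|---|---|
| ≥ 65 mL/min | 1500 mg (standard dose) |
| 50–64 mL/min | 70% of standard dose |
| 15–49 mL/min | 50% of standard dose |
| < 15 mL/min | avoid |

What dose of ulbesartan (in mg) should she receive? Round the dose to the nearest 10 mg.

750 mg

CrCl = (140 − 81) × 41.6 / (72 × 0.7) × 0.85 = 2454.4 / 50.40 × 0.85 ≈ 41.4 mL/min
CrCl ≈ 41 mL/min → bracket 15–49 mL/min.
50% of 1500 mg = 750 mg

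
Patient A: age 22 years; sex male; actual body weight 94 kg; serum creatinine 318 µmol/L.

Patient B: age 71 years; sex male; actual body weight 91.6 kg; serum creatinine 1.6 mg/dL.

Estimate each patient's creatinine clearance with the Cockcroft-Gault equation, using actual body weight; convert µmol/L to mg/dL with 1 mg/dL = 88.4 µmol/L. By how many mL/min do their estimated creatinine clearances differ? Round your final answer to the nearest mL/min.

12 mL/min

Patient A: SCr = 318 / 88.4 = 3.597 mg/dL
Patient A: CrCl = (140 − 22) × 94 / (72 × 3.597) = 11092.0 / 258.98 ≈ 42.8 mL/min
Patient B: CrCl = (140 − 71) × 91.6 / (72 × 1.6) = 6320.4 / 115.20 ≈ 54.9 mL/min
|42.8 − 54.9| = 12.1 mL/min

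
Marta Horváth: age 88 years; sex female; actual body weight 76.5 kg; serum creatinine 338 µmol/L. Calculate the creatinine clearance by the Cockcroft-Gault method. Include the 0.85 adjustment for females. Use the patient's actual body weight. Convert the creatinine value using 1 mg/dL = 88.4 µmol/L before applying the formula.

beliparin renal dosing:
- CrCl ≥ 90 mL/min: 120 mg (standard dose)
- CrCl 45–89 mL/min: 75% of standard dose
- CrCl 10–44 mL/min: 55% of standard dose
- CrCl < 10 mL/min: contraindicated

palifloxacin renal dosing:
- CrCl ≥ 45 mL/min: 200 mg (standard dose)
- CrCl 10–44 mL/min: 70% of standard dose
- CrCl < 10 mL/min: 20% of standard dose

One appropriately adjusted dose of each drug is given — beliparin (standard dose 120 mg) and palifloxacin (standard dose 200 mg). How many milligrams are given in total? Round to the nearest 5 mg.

SCr = 338 / 88.4 = 3.824 mg/dL
CrCl = (140 − 88) × 76.5 / (72 × 3.824) × 0.85 = 3978.0 / 275.33 × 0.85 ≈ 12.3 mL/min
CrCl ≈ 12 mL/min.
beliparin: 10–44 mL/min → 55% of 120 mg = 66 mg.
palifloxacin: 10–44 mL/min → 70% of 200 mg = 140 mg.
Total = 66 + 140 = 206 mg.

205 mg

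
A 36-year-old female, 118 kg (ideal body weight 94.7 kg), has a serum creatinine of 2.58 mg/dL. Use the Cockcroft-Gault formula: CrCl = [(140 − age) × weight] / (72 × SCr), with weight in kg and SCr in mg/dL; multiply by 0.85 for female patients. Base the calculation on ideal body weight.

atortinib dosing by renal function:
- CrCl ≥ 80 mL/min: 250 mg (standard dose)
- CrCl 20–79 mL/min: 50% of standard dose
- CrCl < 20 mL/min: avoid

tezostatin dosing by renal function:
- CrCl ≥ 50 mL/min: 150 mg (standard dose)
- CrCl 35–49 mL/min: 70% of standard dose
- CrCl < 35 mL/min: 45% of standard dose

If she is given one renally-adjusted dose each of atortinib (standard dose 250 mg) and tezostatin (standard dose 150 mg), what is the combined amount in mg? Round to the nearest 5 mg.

CrCl = (140 − 36) × 94.7 / (72 × 2.58) × 0.85 = 9848.8 / 185.76 × 0.85 ≈ 45.1 mL/min
CrCl ≈ 45 mL/min.
atortinib: 20–79 mL/min → 50% of 250 mg = 125 mg.
tezostatin: 35–49 mL/min → 70% of 150 mg = 105 mg.
Total = 125 + 105 = 230 mg.

230 mg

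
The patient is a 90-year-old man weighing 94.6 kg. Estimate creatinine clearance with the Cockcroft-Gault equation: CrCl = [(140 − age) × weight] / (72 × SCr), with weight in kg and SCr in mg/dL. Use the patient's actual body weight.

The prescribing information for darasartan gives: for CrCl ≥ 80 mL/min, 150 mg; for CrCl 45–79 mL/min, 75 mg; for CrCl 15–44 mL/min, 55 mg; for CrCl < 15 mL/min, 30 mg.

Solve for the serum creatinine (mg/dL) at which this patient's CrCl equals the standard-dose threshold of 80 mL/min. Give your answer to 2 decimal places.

Standard dose requires CrCl ≥ 80 mL/min.
Set (140 − 90) × 94.6 / (72 × SCr) = 80
SCr = (140 − 90) × 94.6 / (72 × 80) = 0.821 mg/dL

0.82 mg/dL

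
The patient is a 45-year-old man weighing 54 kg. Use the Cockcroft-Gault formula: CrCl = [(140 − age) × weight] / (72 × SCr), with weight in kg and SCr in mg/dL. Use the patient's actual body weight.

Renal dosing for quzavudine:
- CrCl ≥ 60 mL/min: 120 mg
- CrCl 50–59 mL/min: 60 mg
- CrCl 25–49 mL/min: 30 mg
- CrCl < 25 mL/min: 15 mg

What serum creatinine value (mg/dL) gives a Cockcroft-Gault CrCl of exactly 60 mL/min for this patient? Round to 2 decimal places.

1.19 mg/dL

Standard dose requires CrCl ≥ 60 mL/min.
Set (140 − 45) × 54 / (72 × SCr) = 60
SCr = (140 − 45) × 54 / (72 × 60) = 1.188 mg/dL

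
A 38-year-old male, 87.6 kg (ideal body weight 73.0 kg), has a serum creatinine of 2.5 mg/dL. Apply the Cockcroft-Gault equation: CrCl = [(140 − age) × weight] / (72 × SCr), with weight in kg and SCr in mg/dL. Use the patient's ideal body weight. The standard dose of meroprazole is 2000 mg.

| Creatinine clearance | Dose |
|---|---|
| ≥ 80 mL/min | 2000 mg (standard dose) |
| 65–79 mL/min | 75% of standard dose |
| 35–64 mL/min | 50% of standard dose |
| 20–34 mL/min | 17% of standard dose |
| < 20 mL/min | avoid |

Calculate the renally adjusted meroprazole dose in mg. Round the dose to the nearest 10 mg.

CrCl = (140 − 38) × 73 / (72 × 2.5) = 7446.0 / 180.00 ≈ 41.4 mL/min
CrCl ≈ 41 mL/min → bracket 35–64 mL/min.
50% of 2000 mg = 1000 mg

1000 mg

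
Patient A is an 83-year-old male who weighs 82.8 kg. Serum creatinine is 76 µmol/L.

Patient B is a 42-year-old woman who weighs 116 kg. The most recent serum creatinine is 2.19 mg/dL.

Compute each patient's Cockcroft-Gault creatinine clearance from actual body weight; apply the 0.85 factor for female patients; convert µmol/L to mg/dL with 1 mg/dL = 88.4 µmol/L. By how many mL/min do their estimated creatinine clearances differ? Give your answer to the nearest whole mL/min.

15 mL/min

Patient A: SCr = 76 / 88.4 = 0.86 mg/dL
Patient A: CrCl = (140 − 83) × 82.8 / (72 × 0.86) = 4719.6 / 61.92 ≈ 76.2 mL/min
Patient B: CrCl = (140 − 42) × 116 / (72 × 2.19) × 0.85 = 11368.0 / 157.68 × 0.85 ≈ 61.3 mL/min
|76.2 − 61.3| = 14.9 mL/min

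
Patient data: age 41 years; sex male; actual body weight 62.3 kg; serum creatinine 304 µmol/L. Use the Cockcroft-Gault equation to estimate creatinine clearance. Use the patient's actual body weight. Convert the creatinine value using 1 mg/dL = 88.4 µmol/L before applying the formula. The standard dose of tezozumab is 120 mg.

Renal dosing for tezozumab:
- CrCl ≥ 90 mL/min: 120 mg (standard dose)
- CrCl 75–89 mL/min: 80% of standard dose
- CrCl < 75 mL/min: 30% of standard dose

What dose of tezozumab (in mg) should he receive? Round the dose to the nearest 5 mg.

SCr = 304 / 88.4 = 3.439 mg/dL
CrCl = (140 − 41) × 62.3 / (72 × 3.439) = 6167.7 / 247.61 ≈ 24.9 mL/min
CrCl ≈ 25 mL/min → bracket < 75 mL/min.
30% of 120 mg = 36 mg → 35 mg

35 mg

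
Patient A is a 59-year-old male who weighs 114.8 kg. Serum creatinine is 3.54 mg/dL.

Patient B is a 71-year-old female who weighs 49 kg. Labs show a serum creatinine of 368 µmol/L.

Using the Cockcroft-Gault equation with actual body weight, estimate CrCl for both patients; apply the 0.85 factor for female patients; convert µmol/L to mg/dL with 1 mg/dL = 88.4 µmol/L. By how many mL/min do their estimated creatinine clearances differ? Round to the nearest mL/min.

27 mL/min

Patient A: CrCl = (140 − 59) × 114.8 / (72 × 3.54) = 9298.8 / 254.88 ≈ 36.5 mL/min
Patient B: SCr = 368 / 88.4 = 4.163 mg/dL
Patient B: CrCl = (140 − 71) × 49 / (72 × 4.163) × 0.85 = 3381.0 / 299.74 × 0.85 ≈ 9.6 mL/min
|36.5 − 9.6| = 26.9 mL/min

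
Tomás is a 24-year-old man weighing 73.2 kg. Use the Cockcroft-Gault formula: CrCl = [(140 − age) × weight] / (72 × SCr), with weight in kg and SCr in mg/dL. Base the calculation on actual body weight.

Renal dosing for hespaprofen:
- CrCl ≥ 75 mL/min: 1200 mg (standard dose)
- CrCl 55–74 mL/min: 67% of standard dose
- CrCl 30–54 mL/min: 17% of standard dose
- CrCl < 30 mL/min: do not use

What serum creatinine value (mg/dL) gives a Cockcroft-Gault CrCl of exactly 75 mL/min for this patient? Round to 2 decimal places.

Standard dose requires CrCl ≥ 75 mL/min.
Set (140 − 24) × 73.2 / (72 × SCr) = 75
SCr = (140 − 24) × 73.2 / (72 × 75) = 1.572 mg/dL

1.57 mg/dL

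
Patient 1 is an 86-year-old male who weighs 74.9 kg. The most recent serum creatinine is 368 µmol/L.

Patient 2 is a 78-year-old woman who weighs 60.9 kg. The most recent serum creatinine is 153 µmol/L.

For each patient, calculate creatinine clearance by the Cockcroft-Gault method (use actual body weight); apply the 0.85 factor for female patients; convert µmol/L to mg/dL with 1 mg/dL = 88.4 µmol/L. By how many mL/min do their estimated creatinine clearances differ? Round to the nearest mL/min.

Patient 1: SCr = 368 / 88.4 = 4.163 mg/dL
Patient 1: CrCl = (140 − 86) × 74.9 / (72 × 4.163) = 4044.6 / 299.74 ≈ 13.5 mL/min
Patient 2: SCr = 153 / 88.4 = 1.731 mg/dL
Patient 2: CrCl = (140 − 78) × 60.9 / (72 × 1.731) × 0.85 = 3775.8 / 124.63 × 0.85 ≈ 25.8 mL/min
|13.5 − 25.8| = 12.3 mL/min

12 mL/min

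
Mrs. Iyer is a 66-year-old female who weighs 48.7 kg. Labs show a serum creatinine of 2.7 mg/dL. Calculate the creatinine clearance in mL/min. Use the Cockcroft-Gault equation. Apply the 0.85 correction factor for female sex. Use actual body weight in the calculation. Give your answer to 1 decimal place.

CrCl = (140 − 66) × 48.7 / (72 × 2.7) × 0.85 = 3603.8 / 194.40 × 0.85 ≈ 15.8 mL/min

15.8 mL/min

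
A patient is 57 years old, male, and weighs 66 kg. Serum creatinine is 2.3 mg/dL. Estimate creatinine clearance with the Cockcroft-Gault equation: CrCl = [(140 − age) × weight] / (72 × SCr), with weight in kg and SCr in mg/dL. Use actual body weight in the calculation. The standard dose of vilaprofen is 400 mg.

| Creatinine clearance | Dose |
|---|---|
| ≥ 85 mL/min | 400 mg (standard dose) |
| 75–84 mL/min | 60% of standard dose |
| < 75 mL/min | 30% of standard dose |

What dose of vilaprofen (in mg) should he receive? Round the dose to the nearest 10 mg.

120 mg

CrCl = (140 − 57) × 66 / (72 × 2.3) = 5478.0 / 165.60 ≈ 33.1 mL/min
CrCl ≈ 33 mL/min → bracket < 75 mL/min.
30% of 400 mg = 120 mg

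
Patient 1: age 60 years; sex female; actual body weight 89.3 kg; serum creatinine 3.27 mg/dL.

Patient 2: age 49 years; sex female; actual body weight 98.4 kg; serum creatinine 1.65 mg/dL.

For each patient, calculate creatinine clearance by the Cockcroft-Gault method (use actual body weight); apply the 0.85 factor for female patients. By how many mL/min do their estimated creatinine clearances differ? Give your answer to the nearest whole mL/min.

Patient 1: CrCl = (140 − 60) × 89.3 / (72 × 3.27) × 0.85 = 7144.0 / 235.44 × 0.85 ≈ 25.8 mL/min
Patient 2: CrCl = (140 − 49) × 98.4 / (72 × 1.65) × 0.85 = 8954.4 / 118.80 × 0.85 ≈ 64.1 mL/min
|25.8 − 64.1| = 38.3 mL/min

38 mL/min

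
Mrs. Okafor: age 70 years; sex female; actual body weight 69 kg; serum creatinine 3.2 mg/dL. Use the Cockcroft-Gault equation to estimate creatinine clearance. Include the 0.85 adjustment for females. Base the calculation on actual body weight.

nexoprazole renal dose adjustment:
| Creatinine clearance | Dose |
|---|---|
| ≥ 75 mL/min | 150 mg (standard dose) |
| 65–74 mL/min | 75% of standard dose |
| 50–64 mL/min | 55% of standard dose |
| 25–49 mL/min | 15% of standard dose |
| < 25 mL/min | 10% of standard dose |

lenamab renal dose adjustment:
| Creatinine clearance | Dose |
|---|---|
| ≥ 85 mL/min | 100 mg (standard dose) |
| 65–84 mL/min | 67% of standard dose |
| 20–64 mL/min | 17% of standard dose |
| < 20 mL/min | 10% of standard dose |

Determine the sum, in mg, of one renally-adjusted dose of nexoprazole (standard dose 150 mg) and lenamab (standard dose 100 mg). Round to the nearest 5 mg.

CrCl = (140 − 70) × 69 / (72 × 3.2) × 0.85 = 4830.0 / 230.40 × 0.85 ≈ 17.8 mL/min
CrCl ≈ 18 mL/min.
nexoprazole: < 25 mL/min → 10% of 150 mg = 15 mg.
lenamab: < 20 mL/min → 10% of 100 mg = 10 mg.
Total = 15 + 10 = 25 mg.

25 mg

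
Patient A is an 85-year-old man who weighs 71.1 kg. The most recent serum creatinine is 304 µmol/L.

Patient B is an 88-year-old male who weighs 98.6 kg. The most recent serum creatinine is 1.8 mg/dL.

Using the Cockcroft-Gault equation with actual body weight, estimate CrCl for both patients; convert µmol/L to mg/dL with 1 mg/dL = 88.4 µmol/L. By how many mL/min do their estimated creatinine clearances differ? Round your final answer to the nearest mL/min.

24 mL/min

Patient A: SCr = 304 / 88.4 = 3.439 mg/dL
Patient A: CrCl = (140 − 85) × 71.1 / (72 × 3.439) = 3910.5 / 247.61 ≈ 15.8 mL/min
Patient B: CrCl = (140 − 88) × 98.6 / (72 × 1.8) = 5127.2 / 129.60 ≈ 39.6 mL/min
|15.8 − 39.6| = 23.8 mL/min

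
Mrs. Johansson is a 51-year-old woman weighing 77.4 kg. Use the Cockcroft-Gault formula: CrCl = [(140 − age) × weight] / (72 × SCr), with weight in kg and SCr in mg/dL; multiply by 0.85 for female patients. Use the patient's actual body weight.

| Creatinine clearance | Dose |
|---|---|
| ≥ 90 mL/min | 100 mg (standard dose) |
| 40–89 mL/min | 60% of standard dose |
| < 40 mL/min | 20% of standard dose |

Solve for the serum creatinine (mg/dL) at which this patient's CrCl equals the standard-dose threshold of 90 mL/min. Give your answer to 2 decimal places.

Standard dose requires CrCl ≥ 90 mL/min.
Set (140 − 51) × 77.4 × 0.85 / (72 × SCr) = 90
SCr = (140 − 51) × 77.4 × 0.85 / (72 × 90) = 0.904 mg/dL

0.90 mg/dL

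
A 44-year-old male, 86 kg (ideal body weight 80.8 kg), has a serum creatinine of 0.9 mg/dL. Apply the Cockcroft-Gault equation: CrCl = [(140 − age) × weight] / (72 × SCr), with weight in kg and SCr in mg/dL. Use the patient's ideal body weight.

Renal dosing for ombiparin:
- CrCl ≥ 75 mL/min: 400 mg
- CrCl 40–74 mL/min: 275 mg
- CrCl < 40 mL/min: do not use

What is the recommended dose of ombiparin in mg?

400 mg

CrCl = (140 − 44) × 80.8 / (72 × 0.9) = 7756.8 / 64.80 ≈ 119.7 mL/min
CrCl ≈ 120 mL/min → bracket ≥ 75 mL/min.
Dose for this bracket: 400 mg.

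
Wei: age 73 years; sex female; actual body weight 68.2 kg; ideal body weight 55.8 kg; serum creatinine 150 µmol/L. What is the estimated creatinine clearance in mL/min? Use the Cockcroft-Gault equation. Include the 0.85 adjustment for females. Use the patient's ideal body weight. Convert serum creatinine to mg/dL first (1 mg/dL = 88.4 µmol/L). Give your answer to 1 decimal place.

26.0 mL/min

SCr = 150 / 88.4 = 1.697 mg/dL
CrCl = (140 − 73) × 55.8 / (72 × 1.697) × 0.85 = 3738.6 / 122.18 × 0.85 ≈ 26.0 mL/min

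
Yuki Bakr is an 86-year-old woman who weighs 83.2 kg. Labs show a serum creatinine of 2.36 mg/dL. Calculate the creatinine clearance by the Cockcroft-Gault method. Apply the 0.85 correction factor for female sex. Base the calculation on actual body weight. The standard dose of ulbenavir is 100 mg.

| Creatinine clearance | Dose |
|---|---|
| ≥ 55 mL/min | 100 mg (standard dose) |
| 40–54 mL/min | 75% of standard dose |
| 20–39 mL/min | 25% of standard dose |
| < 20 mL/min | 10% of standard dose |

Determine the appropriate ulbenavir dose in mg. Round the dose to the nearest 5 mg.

25 mg

CrCl = (140 − 86) × 83.2 / (72 × 2.36) × 0.85 = 4492.8 / 169.92 × 0.85 ≈ 22.5 mL/min
CrCl ≈ 22 mL/min → bracket 20–39 mL/min.
25% of 100 mg = 25 mg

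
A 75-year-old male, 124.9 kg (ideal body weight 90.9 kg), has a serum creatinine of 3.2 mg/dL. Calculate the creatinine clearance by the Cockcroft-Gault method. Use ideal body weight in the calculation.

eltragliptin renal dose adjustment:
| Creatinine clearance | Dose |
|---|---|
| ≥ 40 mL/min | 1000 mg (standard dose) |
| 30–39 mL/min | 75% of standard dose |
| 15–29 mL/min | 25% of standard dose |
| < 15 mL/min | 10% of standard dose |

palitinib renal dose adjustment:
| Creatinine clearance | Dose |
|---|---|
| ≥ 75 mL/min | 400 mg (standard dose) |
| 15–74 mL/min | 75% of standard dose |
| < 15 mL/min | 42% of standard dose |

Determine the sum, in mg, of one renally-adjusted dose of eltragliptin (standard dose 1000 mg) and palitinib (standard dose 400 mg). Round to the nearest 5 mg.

550 mg

CrCl = (140 − 75) × 90.9 / (72 × 3.2) = 5908.5 / 230.40 ≈ 25.6 mL/min
CrCl ≈ 26 mL/min.
eltragliptin: 15–29 mL/min → 25% of 1000 mg = 250 mg.
palitinib: 15–74 mL/min → 75% of 400 mg = 300 mg.
Total = 250 + 300 = 550 mg.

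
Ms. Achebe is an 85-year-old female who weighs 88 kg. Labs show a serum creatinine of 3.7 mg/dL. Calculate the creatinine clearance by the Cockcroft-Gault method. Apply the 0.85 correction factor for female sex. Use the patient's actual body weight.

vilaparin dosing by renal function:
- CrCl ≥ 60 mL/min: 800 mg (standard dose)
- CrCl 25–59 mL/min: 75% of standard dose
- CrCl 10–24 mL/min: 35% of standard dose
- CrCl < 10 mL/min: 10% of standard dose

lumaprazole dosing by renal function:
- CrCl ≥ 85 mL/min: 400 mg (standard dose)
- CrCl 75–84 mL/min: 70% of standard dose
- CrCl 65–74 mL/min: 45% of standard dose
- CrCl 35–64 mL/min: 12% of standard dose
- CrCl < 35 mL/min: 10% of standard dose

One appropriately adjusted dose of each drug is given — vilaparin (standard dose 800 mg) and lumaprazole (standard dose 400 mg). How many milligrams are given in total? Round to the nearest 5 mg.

CrCl = (140 − 85) × 88 / (72 × 3.7) × 0.85 = 4840.0 / 266.40 × 0.85 ≈ 15.4 mL/min
CrCl ≈ 15 mL/min.
vilaparin: 10–24 mL/min → 35% of 800 mg = 280 mg.
lumaprazole: < 35 mL/min → 10% of 400 mg = 40 mg.
Total = 280 + 40 = 320 mg.

320 mg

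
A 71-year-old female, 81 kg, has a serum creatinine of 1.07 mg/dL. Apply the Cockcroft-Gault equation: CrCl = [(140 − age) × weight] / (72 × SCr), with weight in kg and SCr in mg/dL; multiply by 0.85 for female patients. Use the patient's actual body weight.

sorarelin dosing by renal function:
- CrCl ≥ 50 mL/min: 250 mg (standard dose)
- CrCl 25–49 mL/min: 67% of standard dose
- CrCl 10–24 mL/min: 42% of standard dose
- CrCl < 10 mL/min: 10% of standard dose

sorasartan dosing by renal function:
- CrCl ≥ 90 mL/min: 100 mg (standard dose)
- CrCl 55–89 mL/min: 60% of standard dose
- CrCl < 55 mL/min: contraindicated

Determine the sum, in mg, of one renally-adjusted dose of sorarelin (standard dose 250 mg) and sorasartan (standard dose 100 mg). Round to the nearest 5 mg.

310 mg

CrCl = (140 − 71) × 81 / (72 × 1.07) × 0.85 = 5589.0 / 77.04 × 0.85 ≈ 61.7 mL/min
CrCl ≈ 62 mL/min.
sorarelin: ≥ 50 mL/min → 100% of 250 mg = 250 mg.
sorasartan: 55–89 mL/min → 60% of 100 mg = 60 mg.
Total = 250 + 60 = 310 mg.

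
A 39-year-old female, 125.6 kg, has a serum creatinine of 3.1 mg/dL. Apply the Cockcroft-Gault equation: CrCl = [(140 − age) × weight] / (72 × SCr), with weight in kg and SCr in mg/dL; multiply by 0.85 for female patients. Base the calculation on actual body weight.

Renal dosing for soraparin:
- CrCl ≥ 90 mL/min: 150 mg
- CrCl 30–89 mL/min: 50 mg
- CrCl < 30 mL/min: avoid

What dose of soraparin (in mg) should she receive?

CrCl = (140 − 39) × 125.6 / (72 × 3.1) × 0.85 = 12685.6 / 223.20 × 0.85 ≈ 48.3 mL/min
CrCl ≈ 48 mL/min → bracket 30–89 mL/min.
Dose for this bracket: 50 mg.

50 mg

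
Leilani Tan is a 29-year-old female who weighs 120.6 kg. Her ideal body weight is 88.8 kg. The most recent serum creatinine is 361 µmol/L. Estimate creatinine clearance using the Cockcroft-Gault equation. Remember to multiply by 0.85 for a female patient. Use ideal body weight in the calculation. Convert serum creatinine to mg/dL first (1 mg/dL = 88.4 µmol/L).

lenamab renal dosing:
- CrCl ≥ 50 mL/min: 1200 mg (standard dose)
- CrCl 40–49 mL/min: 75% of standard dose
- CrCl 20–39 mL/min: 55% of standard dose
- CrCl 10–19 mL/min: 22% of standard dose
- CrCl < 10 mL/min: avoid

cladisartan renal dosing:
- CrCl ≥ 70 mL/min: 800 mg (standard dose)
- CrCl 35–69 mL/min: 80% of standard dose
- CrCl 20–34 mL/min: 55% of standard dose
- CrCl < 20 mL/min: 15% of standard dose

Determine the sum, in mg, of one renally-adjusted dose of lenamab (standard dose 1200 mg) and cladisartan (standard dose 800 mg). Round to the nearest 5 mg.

1100 mg

SCr = 361 / 88.4 = 4.084 mg/dL
CrCl = (140 − 29) × 88.8 / (72 × 4.084) × 0.85 = 9856.8 / 294.05 × 0.85 ≈ 28.5 mL/min
CrCl ≈ 28 mL/min.
lenamab: 20–39 mL/min → 55% of 1200 mg = 660 mg.
cladisartan: 20–34 mL/min → 55% of 800 mg = 440 mg.
Total = 660 + 440 = 1100 mg.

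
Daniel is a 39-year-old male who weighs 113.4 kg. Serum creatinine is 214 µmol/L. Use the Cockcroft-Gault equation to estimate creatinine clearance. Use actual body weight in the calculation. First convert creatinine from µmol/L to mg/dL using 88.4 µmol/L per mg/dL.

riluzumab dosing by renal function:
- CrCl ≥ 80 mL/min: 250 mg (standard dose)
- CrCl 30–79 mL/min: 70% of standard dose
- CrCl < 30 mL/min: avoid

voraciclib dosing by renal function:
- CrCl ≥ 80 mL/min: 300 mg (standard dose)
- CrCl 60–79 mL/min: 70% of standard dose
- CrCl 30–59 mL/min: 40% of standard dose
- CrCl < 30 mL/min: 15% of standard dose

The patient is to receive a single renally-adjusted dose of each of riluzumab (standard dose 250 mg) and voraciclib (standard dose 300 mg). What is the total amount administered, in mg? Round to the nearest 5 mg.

385 mg

SCr = 214 / 88.4 = 2.421 mg/dL
CrCl = (140 − 39) × 113.4 / (72 × 2.421) = 11453.4 / 174.31 ≈ 65.7 mL/min
CrCl ≈ 66 mL/min.
riluzumab: 30–79 mL/min → 70% of 250 mg = 175 mg.
voraciclib: 60–79 mL/min → 70% of 300 mg = 210 mg.
Total = 175 + 210 = 385 mg.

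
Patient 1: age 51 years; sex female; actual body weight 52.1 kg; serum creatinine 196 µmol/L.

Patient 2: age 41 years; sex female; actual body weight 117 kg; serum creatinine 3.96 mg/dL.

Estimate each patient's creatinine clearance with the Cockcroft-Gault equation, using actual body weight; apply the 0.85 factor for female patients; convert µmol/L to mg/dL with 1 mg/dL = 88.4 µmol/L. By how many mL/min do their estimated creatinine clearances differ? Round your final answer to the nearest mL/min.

10 mL/min

Patient 1: SCr = 196 / 88.4 = 2.217 mg/dL
Patient 1: CrCl = (140 − 51) × 52.1 / (72 × 2.217) × 0.85 = 4636.9 / 159.62 × 0.85 ≈ 24.7 mL/min
Patient 2: CrCl = (140 − 41) × 117 / (72 × 3.96) × 0.85 = 11583.0 / 285.12 × 0.85 ≈ 34.5 mL/min
|24.7 − 34.5| = 9.8 mL/min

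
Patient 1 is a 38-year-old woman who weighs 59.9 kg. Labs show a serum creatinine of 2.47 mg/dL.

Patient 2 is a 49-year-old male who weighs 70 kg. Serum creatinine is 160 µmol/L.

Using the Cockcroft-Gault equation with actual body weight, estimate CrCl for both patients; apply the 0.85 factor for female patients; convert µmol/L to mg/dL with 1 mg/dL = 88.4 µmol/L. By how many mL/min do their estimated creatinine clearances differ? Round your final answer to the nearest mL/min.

Patient 1: CrCl = (140 − 38) × 59.9 / (72 × 2.47) × 0.85 = 6109.8 / 177.84 × 0.85 ≈ 29.2 mL/min
Patient 2: SCr = 160 / 88.4 = 1.81 mg/dL
Patient 2: CrCl = (140 − 49) × 70 / (72 × 1.81) = 6370.0 / 130.32 ≈ 48.9 mL/min
|29.2 − 48.9| = 19.7 mL/min

20 mL/min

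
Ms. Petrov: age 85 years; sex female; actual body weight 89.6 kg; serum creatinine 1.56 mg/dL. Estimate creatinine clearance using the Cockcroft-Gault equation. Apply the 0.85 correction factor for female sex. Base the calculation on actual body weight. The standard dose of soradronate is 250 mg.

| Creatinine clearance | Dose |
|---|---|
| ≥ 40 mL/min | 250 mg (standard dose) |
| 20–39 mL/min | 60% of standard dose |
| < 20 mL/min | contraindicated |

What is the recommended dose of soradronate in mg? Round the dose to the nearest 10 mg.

CrCl = (140 − 85) × 89.6 / (72 × 1.56) × 0.85 = 4928.0 / 112.32 × 0.85 ≈ 37.3 mL/min
CrCl ≈ 37 mL/min → bracket 20–39 mL/min.
60% of 250 mg = 150 mg

150 mg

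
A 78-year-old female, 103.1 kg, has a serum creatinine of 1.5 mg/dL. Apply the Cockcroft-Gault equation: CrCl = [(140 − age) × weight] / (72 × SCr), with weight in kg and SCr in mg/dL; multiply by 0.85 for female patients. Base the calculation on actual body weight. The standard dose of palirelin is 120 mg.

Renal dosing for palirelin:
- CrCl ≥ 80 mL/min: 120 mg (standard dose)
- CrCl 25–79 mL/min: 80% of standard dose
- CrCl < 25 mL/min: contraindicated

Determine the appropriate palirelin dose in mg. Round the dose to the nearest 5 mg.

95 mg

CrCl = (140 − 78) × 103.1 / (72 × 1.5) × 0.85 = 6392.2 / 108.00 × 0.85 ≈ 50.3 mL/min
CrCl ≈ 50 mL/min → bracket 25–79 mL/min.
80% of 120 mg = 96 mg → 95 mg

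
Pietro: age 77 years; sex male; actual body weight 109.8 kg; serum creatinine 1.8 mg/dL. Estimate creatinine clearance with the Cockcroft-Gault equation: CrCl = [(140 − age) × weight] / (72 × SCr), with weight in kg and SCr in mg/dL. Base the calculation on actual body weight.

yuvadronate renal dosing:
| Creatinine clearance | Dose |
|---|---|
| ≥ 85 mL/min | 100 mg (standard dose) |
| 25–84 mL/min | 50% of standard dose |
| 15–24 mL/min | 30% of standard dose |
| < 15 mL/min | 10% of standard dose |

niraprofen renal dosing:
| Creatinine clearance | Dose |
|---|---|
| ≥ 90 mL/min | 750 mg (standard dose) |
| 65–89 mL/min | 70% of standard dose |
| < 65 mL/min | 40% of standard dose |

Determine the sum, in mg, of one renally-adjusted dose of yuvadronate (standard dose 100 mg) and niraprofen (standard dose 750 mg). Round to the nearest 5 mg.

CrCl = (140 − 77) × 109.8 / (72 × 1.8) = 6917.4 / 129.60 ≈ 53.4 mL/min
CrCl ≈ 53 mL/min.
yuvadronate: 25–84 mL/min → 50% of 100 mg = 50 mg.
niraprofen: < 65 mL/min → 40% of 750 mg = 300 mg.
Total = 50 + 300 = 350 mg.

350 mg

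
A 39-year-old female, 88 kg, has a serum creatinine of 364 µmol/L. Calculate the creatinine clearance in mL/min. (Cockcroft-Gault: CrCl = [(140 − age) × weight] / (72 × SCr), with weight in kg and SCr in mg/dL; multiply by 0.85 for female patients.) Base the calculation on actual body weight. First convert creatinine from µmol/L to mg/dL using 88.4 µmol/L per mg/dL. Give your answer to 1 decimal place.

25.5 mL/min

SCr = 364 / 88.4 = 4.118 mg/dL
CrCl = (140 − 39) × 88 / (72 × 4.118) × 0.85 = 8888.0 / 296.50 × 0.85 ≈ 25.5 mL/min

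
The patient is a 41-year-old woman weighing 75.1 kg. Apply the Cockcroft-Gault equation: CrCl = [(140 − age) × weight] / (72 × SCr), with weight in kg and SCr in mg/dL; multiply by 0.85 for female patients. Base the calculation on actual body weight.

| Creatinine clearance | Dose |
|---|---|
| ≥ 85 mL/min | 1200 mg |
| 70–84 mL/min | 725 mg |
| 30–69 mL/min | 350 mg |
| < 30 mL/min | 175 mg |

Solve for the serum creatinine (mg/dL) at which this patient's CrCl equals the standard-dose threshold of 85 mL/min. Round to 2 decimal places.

Standard dose requires CrCl ≥ 85 mL/min.
Set (140 − 41) × 75.1 × 0.85 / (72 × SCr) = 85
SCr = (140 − 41) × 75.1 × 0.85 / (72 × 85) = 1.033 mg/dL

1.03 mg/dL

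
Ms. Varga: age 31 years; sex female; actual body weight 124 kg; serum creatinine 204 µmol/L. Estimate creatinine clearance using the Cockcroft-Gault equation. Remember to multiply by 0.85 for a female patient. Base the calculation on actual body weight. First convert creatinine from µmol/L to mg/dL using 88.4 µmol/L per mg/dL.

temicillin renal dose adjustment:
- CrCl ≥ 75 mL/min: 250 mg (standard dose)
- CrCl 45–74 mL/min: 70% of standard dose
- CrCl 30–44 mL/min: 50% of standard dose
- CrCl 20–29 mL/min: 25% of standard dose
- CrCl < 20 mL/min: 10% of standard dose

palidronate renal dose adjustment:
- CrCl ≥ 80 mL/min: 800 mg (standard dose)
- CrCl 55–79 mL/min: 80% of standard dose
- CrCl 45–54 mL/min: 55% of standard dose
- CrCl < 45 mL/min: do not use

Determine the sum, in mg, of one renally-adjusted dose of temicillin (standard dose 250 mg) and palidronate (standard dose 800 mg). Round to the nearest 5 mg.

SCr = 204 / 88.4 = 2.308 mg/dL
CrCl = (140 − 31) × 124 / (72 × 2.308) × 0.85 = 13516.0 / 166.18 × 0.85 ≈ 69.1 mL/min
CrCl ≈ 69 mL/min.
temicillin: 45–74 mL/min → 70% of 250 mg = 175 mg.
palidronate: 55–79 mL/min → 80% of 800 mg = 640 mg.
Total = 175 + 640 = 815 mg.

815 mg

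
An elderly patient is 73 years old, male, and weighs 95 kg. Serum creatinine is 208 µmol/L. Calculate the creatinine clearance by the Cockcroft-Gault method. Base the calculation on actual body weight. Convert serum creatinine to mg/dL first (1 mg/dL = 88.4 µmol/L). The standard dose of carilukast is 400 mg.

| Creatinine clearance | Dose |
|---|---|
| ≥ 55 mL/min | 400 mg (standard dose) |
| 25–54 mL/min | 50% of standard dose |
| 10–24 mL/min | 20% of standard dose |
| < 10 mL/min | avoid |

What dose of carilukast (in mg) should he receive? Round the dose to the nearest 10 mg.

200 mg

SCr = 208 / 88.4 = 2.353 mg/dL
CrCl = (140 − 73) × 95 / (72 × 2.353) = 6365.0 / 169.42 ≈ 37.6 mL/min
CrCl ≈ 38 mL/min → bracket 25–54 mL/min.
50% of 400 mg = 200 mg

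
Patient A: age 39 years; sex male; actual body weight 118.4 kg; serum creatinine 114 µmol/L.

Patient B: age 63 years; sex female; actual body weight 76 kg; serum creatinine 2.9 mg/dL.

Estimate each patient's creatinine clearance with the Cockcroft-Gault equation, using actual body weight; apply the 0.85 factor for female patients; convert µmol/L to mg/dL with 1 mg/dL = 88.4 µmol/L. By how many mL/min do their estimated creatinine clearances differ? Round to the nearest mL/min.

105 mL/min

Patient A: SCr = 114 / 88.4 = 1.29 mg/dL
Patient A: CrCl = (140 − 39) × 118.4 / (72 × 1.29) = 11958.4 / 92.88 ≈ 128.8 mL/min
Patient B: CrCl = (140 − 63) × 76 / (72 × 2.9) × 0.85 = 5852.0 / 208.80 × 0.85 ≈ 23.8 mL/min
|128.8 − 23.8| = 105.0 mL/min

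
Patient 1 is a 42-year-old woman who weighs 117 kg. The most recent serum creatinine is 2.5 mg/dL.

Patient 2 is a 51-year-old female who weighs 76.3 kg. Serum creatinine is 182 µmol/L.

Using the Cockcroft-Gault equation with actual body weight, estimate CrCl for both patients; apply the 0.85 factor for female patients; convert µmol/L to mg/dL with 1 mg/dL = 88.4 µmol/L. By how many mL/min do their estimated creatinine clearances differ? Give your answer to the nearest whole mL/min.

15 mL/min

Patient 1: CrCl = (140 − 42) × 117 / (72 × 2.5) × 0.85 = 11466.0 / 180.00 × 0.85 ≈ 54.1 mL/min
Patient 2: SCr = 182 / 88.4 = 2.059 mg/dL
Patient 2: CrCl = (140 − 51) × 76.3 / (72 × 2.059) × 0.85 = 6790.7 / 148.25 × 0.85 ≈ 38.9 mL/min
|54.1 − 38.9| = 15.2 mL/min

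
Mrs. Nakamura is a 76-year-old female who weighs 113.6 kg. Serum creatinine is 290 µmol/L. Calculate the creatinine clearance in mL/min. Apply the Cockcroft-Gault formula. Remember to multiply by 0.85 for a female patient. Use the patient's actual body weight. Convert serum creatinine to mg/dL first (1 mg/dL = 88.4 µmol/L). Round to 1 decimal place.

SCr = 290 / 88.4 = 3.281 mg/dL
CrCl = (140 − 76) × 113.6 / (72 × 3.281) × 0.85 = 7270.4 / 236.23 × 0.85 ≈ 26.2 mL/min

26.2 mL/min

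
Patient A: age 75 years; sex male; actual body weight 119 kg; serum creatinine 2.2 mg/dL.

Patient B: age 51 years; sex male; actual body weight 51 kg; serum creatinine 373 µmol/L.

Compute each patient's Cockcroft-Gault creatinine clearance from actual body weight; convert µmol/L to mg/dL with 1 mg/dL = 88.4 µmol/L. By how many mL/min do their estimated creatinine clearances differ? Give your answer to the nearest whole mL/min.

34 mL/min

Patient A: CrCl = (140 − 75) × 119 / (72 × 2.2) = 7735.0 / 158.40 ≈ 48.8 mL/min
Patient B: SCr = 373 / 88.4 = 4.219 mg/dL
Patient B: CrCl = (140 − 51) × 51 / (72 × 4.219) = 4539.0 / 303.77 ≈ 14.9 mL/min
|48.8 − 14.9| = 33.9 mL/min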